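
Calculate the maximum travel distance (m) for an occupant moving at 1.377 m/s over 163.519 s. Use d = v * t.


d = 1.377 * 163.519 = 225.17 m

225.17 m


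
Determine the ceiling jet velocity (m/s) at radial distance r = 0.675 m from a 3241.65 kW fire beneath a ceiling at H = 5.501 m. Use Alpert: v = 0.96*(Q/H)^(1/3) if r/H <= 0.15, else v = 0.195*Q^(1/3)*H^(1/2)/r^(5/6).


r/H = 0.675 / 5.501 = 0.12270
r/H <= 0.15, so v = 0.96*(Q/H)^(1/3)
Q/H = 589.28
(Q/H)^(1/3) = 8.3838
v = 0.96 * 8.3838 = 8.0485 m/s

8.0485 m/s


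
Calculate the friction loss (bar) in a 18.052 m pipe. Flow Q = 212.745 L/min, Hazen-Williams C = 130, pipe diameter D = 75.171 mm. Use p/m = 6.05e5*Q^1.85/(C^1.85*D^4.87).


Q^1.85 = 20255
C^1.85 = 8143.2
D^4.87 = 1.3689e+09
p/m = 0.0010993 bar/m
p_total = 0.0010993 * 18.052 = 0.019845 bar

0.019845 bar


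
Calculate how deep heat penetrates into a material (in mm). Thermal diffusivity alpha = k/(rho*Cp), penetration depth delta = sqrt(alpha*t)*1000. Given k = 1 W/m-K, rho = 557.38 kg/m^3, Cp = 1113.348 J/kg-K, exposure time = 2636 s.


alpha = 1 / (557.38 * 1113.348) = 1.6115e-06 m^2/s
alpha * t = 0.0042478
delta = sqrt(0.0042478) * 1000 = 65.175 mm

65.175 mm


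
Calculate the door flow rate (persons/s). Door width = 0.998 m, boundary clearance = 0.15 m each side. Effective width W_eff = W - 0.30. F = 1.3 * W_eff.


W_eff = 0.998 - 0.30 = 0.698 m
F = 1.3 * 0.698 = 0.90740 persons/s

0.90740 persons/s


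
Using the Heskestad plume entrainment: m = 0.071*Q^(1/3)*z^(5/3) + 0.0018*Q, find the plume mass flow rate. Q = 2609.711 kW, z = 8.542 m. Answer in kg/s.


Q^(1/3) = 13.768
z^(5/3) = 35.694
First term = 0.071 * 13.768 * 35.694 = 34.892
Second term = 0.0018 * 2609.711 = 4.6975
m = 39.589 kg/s

39.589 kg/s


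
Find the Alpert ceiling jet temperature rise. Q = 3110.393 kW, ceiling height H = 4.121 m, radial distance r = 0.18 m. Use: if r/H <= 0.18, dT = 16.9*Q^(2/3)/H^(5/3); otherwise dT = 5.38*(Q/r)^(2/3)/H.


r/H = 0.18 / 4.121 = 0.043679
r/H <= 0.18, so dT = 16.9*Q^(2/3)/H^(5/3)
Q^(2/3) = 213.08
H^(5/3) = 10.593
dT = 16.9 * 213.08 / 10.593 = 339.96 K

339.96 K


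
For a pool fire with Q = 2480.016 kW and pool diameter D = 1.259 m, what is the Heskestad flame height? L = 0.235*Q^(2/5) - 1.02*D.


Q^(2/5) = 22.792
0.235 * Q^(2/5) = 5.3561
1.02 * D = 1.2842
L = 4.0719 m

4.0719 m


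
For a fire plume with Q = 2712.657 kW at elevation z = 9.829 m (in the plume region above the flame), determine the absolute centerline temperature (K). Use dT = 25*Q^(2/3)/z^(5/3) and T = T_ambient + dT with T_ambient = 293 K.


Q^(2/3) = 194.50
z^(5/3) = 45.101
dT = 25 * 194.50 / 45.101 = 107.82 K
T = 293 + 107.82 = 400.82 K

400.82 K


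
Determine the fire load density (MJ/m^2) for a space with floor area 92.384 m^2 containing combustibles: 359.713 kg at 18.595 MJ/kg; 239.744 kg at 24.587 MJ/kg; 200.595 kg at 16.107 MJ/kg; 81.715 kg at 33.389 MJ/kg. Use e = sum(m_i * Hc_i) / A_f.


Total energy = 359.713*18.595 + 239.744*24.587 + 200.595*16.107 + 81.715*33.389
= 6688.863 + 5894.586 + 3230.984 + 2728.382
= 18542.81 MJ
e = 18542.81 / 92.384 = 200.71 MJ/m^2

200.71 MJ/m^2


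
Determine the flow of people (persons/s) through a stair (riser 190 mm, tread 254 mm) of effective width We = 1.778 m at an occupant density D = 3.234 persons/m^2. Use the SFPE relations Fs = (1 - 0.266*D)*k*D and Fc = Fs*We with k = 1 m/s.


1 - 0.266*D = 1 - 0.266*3.234 = 0.13976
Fs = 0.13976 * 1 * 3.234 = 0.45197 persons/(s*m)
Fc = 0.45197 * 1.778 = 0.80360 persons/s

0.80360 persons/s


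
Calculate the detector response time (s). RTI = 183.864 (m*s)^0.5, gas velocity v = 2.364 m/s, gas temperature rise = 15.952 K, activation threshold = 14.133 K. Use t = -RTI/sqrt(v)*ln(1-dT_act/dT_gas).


dT_act/dT_gas = 0.88597
ln(1 - 0.88597) = -2.1713
t = -183.864 / sqrt(2.364) * -2.1713 = 259.65 s

259.65 s


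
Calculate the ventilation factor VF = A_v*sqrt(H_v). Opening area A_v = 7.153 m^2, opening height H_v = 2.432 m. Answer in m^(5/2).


sqrt(H_v) = 1.5595
VF = 7.153 * 1.5595 = 11.155 m^(5/2)

11.155 m^(5/2)


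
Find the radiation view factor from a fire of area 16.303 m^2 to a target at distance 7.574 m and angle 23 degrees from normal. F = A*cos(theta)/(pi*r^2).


cos(23 deg) = 0.92050
pi*r^2 = 180.22
F = 16.303 * 0.92050 / 180.22 = 0.083271

0.083271


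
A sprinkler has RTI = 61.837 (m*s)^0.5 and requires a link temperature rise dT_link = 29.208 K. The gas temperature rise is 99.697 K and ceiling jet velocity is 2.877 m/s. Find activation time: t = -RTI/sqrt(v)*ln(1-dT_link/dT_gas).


dT_link/dT_gas = 0.29297
ln(1 - 0.29297) = -0.34668
t = -61.837 / sqrt(2.877) * -0.34668 = 12.639 s

12.639 s


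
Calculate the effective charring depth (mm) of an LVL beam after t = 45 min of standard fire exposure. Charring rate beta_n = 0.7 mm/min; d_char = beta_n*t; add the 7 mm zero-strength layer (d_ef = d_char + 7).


d_char = 0.7 * 45 = 31.5 mm
d_ef = 31.5 + 1.0*7 = 38.5 mm

38.5 mm


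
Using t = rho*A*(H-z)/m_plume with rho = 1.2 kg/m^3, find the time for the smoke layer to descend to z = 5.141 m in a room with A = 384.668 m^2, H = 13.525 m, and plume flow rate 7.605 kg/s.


H - z = 8.384 m
t = 1.2 * 384.668 * 8.384 / 7.605 = 508.88 s

508.88 s


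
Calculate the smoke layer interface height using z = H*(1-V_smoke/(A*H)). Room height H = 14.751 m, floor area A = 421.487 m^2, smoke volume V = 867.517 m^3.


V/(A*H) = 0.13953
1 - 0.13953 = 0.86047
z = 14.751 * 0.86047 = 12.693 m

12.693 m


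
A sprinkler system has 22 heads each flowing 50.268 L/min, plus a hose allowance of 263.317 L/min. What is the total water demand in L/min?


Sprinkler demand = 22 * 50.268 = 1105.896 L/min
Total = 1105.896 + 263.317 = 1369.213 L/min

1369.213 L/min


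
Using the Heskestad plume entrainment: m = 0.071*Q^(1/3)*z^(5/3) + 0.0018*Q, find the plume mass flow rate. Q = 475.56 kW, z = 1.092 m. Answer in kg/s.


Q^(1/3) = 7.8055
z^(5/3) = 1.1580
First term = 0.071 * 7.8055 * 1.1580 = 0.64175
Second term = 0.0018 * 475.56 = 0.85601
m = 1.4978 kg/s

1.4978 kg/s


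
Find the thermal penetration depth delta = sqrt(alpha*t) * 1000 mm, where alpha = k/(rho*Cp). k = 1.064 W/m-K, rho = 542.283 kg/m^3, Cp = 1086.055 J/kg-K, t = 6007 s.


alpha = 1.064 / (542.283 * 1086.055) = 1.8066e-06 m^2/s
alpha * t = 0.010852
delta = sqrt(0.010852) * 1000 = 104.17 mm

104.17 mm


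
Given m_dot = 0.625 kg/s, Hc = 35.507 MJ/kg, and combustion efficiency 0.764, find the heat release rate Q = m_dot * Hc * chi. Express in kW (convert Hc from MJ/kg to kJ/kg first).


Hc = 35.507 MJ/kg = 35.507 * 1000 kJ/kg = 35507 kJ/kg
Q = 0.625 kg/s * 35507 kJ/kg * 0.764 = 16955 kW

16955 kW


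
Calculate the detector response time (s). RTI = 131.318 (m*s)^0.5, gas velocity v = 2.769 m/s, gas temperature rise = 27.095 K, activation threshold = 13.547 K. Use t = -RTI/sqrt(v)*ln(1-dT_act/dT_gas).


dT_act/dT_gas = 0.49998
ln(1 - 0.49998) = -0.69311
t = -131.318 / sqrt(2.769) * -0.69311 = 54.697 s

54.697 s


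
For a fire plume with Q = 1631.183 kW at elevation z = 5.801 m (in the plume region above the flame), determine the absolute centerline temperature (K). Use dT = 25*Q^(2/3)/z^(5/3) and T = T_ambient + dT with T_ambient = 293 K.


Q^(2/3) = 138.57
z^(5/3) = 18.729
dT = 25 * 138.57 / 18.729 = 184.97 K
T = 293 + 184.97 = 477.97 K

477.97 K


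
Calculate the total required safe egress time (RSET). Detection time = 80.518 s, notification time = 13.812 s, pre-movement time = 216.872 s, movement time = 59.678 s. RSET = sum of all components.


Total = 80.518 + 13.812 + 216.872 + 59.678 = 370.88 s

370.88 s


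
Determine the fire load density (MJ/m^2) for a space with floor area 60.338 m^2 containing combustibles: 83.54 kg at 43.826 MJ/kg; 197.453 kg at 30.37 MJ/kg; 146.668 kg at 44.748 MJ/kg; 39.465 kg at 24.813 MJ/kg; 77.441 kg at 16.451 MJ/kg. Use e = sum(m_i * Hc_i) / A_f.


Total energy = 83.54*43.826 + 197.453*30.37 + 146.668*44.748 + 39.465*24.813 + 77.441*16.451
= 3661.224 + 5996.648 + 6563.100 + 979.2450 + 1273.982
= 18474.20 MJ
e = 18474.20 / 60.338 = 306.18 MJ/m^2

306.18 MJ/m^2


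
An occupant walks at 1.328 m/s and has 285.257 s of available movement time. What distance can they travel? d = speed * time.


d = 1.328 * 285.257 = 378.82 m

378.82 m


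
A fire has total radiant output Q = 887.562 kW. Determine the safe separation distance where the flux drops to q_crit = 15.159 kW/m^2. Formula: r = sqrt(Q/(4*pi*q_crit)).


4*pi*q_crit = 190.49
Q/(4*pi*q_crit) = 4.6593
r = sqrt(4.6593) = 2.1585 m

2.1585 m


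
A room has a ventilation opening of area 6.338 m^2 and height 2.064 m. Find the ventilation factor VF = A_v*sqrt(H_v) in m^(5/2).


sqrt(H_v) = 1.4367
VF = 6.338 * 1.4367 = 9.1056 m^(5/2)

9.1056 m^(5/2)


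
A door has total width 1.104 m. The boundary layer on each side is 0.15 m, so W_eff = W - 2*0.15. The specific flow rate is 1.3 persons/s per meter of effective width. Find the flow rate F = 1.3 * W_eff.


W_eff = 1.104 - 0.30 = 0.804 m
F = 1.3 * 0.804 = 1.0452 persons/s

1.0452 persons/s


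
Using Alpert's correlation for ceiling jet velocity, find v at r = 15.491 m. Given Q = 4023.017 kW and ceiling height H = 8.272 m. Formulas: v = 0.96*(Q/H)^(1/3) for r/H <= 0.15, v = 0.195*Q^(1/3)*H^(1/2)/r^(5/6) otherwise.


r/H = 15.491 / 8.272 = 1.8727
r/H > 0.15, so v = 0.195*Q^(1/3)*H^(1/2)/r^(5/6)
Q^(1/3) = 15.904
H^(1/2) = 2.8761
r^(5/6) = 9.8114
v = 0.195 * 15.904 * 2.8761 / 9.8114 = 0.90913 m/s

0.90913 m/s


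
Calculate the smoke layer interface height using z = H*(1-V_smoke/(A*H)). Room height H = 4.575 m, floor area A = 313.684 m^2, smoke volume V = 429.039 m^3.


V/(A*H) = 0.29896
1 - 0.29896 = 0.70104
z = 4.575 * 0.70104 = 3.2073 m

3.2073 m


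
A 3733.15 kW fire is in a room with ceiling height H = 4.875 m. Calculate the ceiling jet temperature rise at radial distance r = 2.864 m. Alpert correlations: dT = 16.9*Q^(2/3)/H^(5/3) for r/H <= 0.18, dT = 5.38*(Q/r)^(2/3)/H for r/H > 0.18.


r/H = 2.864 / 4.875 = 0.58749
r/H > 0.18, so dT = 5.38*(Q/r)^(2/3)/H
Q/r = 1303.5
(Q/r)^(2/3) = 119.33
dT = 5.38 * 119.33 / 4.875 = 131.69 K

131.69 K


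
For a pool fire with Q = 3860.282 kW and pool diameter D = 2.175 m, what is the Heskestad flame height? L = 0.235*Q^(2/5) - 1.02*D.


Q^(2/5) = 27.205
0.235 * Q^(2/5) = 6.3932
1.02 * D = 2.2185
L = 4.1747 m

4.1747 m


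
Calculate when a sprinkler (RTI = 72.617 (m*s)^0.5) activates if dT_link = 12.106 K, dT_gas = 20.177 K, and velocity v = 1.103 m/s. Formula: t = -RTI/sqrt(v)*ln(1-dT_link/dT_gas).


dT_link/dT_gas = 0.59999
ln(1 - 0.59999) = -0.91627
t = -72.617 / sqrt(1.103) * -0.91627 = 63.354 s

63.354 s


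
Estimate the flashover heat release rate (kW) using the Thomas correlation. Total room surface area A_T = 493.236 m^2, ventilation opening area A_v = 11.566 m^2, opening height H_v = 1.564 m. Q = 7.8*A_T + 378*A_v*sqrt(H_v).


7.8*A_T = 3847.2
sqrt(H_v) = 1.2506
378*A_v*sqrt(H_v) = 5467.6
Q = 3847.2 + 5467.6 = 9314.8 kW

9314.8 kW


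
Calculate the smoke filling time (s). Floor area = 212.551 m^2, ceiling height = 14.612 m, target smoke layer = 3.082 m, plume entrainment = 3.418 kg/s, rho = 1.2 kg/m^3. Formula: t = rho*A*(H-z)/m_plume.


H - z = 11.53 m
t = 1.2 * 212.551 * 11.53 / 3.418 = 860.40 s

860.40 s


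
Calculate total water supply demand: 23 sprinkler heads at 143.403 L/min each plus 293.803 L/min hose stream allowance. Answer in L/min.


Sprinkler demand = 23 * 143.403 = 3298.269 L/min
Total = 3298.269 + 293.803 = 3592.072 L/min

3592.072 L/min


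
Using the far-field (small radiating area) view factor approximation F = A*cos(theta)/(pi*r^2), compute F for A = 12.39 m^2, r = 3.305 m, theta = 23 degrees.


cos(23 deg) = 0.92050
pi*r^2 = 34.316
F = 12.39 * 0.92050 / 34.316 = 0.33236

0.33236


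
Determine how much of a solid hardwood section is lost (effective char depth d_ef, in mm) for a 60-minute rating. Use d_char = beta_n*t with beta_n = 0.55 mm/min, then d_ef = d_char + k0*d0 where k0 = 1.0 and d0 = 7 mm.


d_char = 0.55 * 60 = 33 mm
d_ef = 33 + 1.0*7 = 40 mm

40 mm


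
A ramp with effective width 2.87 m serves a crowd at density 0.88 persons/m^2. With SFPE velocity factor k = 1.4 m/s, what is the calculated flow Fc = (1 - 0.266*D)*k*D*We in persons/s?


1 - 0.266*D = 1 - 0.266*0.88 = 0.76592
Fs = 0.76592 * 1.4 * 0.88 = 0.94361 persons/(s*m)
Fc = 0.94361 * 2.87 = 2.7082 persons/s

2.7082 persons/s


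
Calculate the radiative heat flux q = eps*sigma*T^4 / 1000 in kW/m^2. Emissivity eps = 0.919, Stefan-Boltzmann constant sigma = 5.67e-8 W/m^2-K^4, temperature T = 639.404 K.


T^4 = 1.6715e+11
q = 0.919 * 5.67e-8 * 1.6715e+11 / 1000 = 8.7096 kW/m^2

8.7096 kW/m^2


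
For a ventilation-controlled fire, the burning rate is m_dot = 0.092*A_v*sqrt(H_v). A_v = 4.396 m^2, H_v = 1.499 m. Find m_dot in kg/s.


sqrt(H_v) = 1.2243
m_dot = 0.092 * 4.396 * 1.2243 = 0.49516 kg/s

0.49516 kg/s


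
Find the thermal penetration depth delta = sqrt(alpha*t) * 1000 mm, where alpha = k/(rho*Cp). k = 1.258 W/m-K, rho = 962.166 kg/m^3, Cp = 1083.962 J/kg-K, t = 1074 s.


alpha = 1.258 / (962.166 * 1083.962) = 1.2062e-06 m^2/s
alpha * t = 0.0012955
delta = sqrt(0.0012955) * 1000 = 35.992 mm

35.992 mm


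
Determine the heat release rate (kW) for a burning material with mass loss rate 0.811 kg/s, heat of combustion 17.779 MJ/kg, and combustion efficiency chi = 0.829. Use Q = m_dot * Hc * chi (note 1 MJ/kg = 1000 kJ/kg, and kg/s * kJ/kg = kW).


Hc = 17.779 MJ/kg = 17.779 * 1000 kJ/kg = 17779 kJ/kg
Q = 0.811 kg/s * 17779 kJ/kg * 0.829 = 11953 kW

11953 kW


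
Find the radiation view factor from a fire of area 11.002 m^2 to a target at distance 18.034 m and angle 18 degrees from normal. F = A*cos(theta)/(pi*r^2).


cos(18 deg) = 0.95106
pi*r^2 = 1021.7
F = 11.002 * 0.95106 / 1021.7 = 0.010241

0.010241


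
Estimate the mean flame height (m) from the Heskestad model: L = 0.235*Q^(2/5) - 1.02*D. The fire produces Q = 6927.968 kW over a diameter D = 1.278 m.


Q^(2/5) = 34.375
0.235 * Q^(2/5) = 8.0781
1.02 * D = 1.3036
L = 6.7746 m

6.7746 m


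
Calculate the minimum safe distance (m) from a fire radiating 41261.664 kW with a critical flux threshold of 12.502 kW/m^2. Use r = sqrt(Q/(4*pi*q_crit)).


4*pi*q_crit = 157.10
Q/(4*pi*q_crit) = 262.64
r = sqrt(262.64) = 16.206 m

16.206 m


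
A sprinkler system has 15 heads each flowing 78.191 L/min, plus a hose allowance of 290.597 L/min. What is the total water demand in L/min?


Sprinkler demand = 15 * 78.191 = 1172.865 L/min
Total = 1172.865 + 290.597 = 1463.462 L/min

1463.462 L/min


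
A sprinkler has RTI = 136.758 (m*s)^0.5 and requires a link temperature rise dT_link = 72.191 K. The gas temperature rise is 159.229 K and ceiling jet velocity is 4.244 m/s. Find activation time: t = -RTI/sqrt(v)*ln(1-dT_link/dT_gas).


dT_link/dT_gas = 0.45338
ln(1 - 0.45338) = -0.60400
t = -136.758 / sqrt(4.244) * -0.60400 = 40.096 s

40.096 s


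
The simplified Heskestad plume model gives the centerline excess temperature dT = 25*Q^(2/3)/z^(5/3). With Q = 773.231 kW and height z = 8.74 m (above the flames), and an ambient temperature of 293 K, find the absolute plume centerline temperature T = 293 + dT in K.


Q^(2/3) = 84.244
z^(5/3) = 37.084
dT = 25 * 84.244 / 37.084 = 56.793 K
T = 293 + 56.793 = 349.79 K

349.79 K


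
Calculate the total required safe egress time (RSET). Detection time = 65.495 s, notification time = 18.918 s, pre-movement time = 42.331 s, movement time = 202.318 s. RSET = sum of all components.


Total = 65.495 + 18.918 + 42.331 + 202.318 = 329.062 s

329.062 s


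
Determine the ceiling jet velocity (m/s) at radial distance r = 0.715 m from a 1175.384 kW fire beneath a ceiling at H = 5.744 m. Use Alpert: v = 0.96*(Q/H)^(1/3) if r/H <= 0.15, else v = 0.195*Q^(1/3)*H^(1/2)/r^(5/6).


r/H = 0.715 / 5.744 = 0.12448
r/H <= 0.15, so v = 0.96*(Q/H)^(1/3)
Q/H = 204.63
(Q/H)^(1/3) = 5.8928
v = 0.96 * 5.8928 = 5.6571 m/s

5.6571 m/s


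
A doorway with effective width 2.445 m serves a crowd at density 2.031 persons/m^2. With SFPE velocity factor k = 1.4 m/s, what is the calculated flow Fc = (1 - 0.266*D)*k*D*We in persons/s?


1 - 0.266*D = 1 - 0.266*2.031 = 0.45975
Fs = 0.45975 * 1.4 * 2.031 = 1.3073 persons/(s*m)
Fc = 1.3073 * 2.445 = 3.1963 persons/s

3.1963 persons/s


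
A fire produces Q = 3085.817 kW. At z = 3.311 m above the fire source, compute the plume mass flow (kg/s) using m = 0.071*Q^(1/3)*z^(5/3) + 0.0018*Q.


Q^(1/3) = 14.559
z^(5/3) = 7.3553
First term = 0.071 * 14.559 * 7.3553 = 7.6029
Second term = 0.0018 * 3085.817 = 5.5545
m = 13.157 kg/s

13.157 kg/s


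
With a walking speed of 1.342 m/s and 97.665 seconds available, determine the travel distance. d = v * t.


d = 1.342 * 97.665 = 131.07 m

131.07 m


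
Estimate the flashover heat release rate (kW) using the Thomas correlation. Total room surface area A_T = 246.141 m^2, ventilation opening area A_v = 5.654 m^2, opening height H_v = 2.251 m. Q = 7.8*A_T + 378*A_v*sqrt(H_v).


7.8*A_T = 1919.9
sqrt(H_v) = 1.5003
378*A_v*sqrt(H_v) = 3206.5
Q = 1919.9 + 3206.5 = 5126.4 kW

5126.4 kW


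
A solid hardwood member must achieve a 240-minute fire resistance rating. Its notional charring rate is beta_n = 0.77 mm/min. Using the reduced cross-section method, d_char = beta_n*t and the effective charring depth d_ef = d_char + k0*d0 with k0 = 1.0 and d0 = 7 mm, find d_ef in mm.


d_char = 0.77 * 240 = 184.8 mm
d_ef = 184.8 + 1.0*7 = 191.8 mm

191.8 mm


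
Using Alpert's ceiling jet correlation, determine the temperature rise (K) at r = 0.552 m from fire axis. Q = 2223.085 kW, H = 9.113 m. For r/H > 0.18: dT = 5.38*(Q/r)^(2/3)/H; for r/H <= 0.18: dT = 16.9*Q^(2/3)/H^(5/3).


r/H = 0.552 / 9.113 = 0.060573
r/H <= 0.18, so dT = 16.9*Q^(2/3)/H^(5/3)
Q^(2/3) = 170.34
H^(5/3) = 39.759
dT = 16.9 * 170.34 / 39.759 = 72.403 K

72.403 K


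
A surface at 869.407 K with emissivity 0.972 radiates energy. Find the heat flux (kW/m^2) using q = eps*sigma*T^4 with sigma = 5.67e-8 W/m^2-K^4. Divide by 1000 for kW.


T^4 = 5.7134e+11
q = 0.972 * 5.67e-8 * 5.7134e+11 / 1000 = 31.488 kW/m^2

31.488 kW/m^2


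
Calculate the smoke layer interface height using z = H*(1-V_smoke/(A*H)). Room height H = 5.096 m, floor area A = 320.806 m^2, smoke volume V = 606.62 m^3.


V/(A*H) = 0.37106
1 - 0.37106 = 0.62894
z = 5.096 * 0.62894 = 3.2051 m

3.2051 m


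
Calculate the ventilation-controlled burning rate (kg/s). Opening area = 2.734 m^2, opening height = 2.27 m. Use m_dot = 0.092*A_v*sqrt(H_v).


sqrt(H_v) = 1.5067
m_dot = 0.092 * 2.734 * 1.5067 = 0.37897 kg/s

0.37897 kg/s


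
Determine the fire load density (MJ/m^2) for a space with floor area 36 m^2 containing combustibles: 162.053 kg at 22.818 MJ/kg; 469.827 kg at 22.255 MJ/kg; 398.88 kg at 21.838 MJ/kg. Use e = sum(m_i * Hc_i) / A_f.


Total energy = 162.053*22.818 + 469.827*22.255 + 398.88*21.838
= 3697.725 + 10456.00 + 8710.741
= 22864.47 MJ
e = 22864.47 / 36 = 635.12 MJ/m^2

635.12 MJ/m^2


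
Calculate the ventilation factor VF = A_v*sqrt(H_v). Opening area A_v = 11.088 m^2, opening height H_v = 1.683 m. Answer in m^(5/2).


sqrt(H_v) = 1.2973
VF = 11.088 * 1.2973 = 14.385 m^(5/2)

14.385 m^(5/2)


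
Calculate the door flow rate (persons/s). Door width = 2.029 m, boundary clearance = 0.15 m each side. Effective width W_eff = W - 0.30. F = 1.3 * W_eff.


W_eff = 2.029 - 0.30 = 1.729 m
F = 1.3 * 1.729 = 2.2477 persons/s

2.2477 persons/s


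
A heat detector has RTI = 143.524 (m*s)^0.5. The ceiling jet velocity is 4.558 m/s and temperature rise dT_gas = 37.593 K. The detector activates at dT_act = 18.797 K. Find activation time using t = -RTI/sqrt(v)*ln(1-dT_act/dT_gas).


dT_act/dT_gas = 0.50001
ln(1 - 0.50001) = -0.69317
t = -143.524 / sqrt(4.558) * -0.69317 = 46.599 s

46.599 s


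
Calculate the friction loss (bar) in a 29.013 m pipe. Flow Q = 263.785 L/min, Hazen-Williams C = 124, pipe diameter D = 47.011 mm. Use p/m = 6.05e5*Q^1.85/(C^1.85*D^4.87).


Q^1.85 = 30152
C^1.85 = 7461.6
D^4.87 = 1.3919e+08
p/m = 0.017564 bar/m
p_total = 0.017564 * 29.013 = 0.50959 bar

0.50959 bar


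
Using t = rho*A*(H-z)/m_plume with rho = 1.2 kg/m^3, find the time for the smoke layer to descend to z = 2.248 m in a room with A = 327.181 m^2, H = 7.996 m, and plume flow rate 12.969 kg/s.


H - z = 5.748 m
t = 1.2 * 327.181 * 5.748 / 12.969 = 174.01 s

174.01 s


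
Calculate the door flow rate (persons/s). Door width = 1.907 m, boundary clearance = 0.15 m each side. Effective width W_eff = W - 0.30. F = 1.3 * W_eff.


W_eff = 1.907 - 0.30 = 1.607 m
F = 1.3 * 1.607 = 2.0891 persons/s

2.0891 persons/s


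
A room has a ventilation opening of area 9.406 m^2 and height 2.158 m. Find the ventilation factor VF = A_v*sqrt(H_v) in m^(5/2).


sqrt(H_v) = 1.4690
VF = 9.406 * 1.4690 = 13.818 m^(5/2)

13.818 m^(5/2)


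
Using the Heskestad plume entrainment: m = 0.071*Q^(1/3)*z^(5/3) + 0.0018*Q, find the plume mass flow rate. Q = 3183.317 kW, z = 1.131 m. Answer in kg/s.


Q^(1/3) = 14.710
z^(5/3) = 1.2277
First term = 0.071 * 14.710 * 1.2277 = 1.2823
Second term = 0.0018 * 3183.317 = 5.7300
m = 7.0123 kg/s

7.0123 kg/s


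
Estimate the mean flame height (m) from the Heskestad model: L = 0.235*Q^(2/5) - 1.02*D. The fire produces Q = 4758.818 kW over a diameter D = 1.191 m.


Q^(2/5) = 29.580
0.235 * Q^(2/5) = 6.9513
1.02 * D = 1.2148
L = 5.7365 m

5.7365 m


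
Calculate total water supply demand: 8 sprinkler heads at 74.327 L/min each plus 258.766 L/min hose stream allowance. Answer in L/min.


Sprinkler demand = 8 * 74.327 = 594.616 L/min
Total = 594.616 + 258.766 = 853.382 L/min

853.382 L/min


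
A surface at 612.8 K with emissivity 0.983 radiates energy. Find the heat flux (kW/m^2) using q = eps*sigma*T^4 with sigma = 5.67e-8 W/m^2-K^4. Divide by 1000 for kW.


T^4 = 1.4102e+11
q = 0.983 * 5.67e-8 * 1.4102e+11 / 1000 = 7.8598 kW/m^2

7.8598 kW/m^2


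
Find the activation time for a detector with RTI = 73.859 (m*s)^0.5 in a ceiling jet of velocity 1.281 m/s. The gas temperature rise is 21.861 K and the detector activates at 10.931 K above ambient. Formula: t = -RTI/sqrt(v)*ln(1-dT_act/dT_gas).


dT_act/dT_gas = 0.50002
ln(1 - 0.50002) = -0.69319
t = -73.859 / sqrt(1.281) * -0.69319 = 45.236 s

45.236 s


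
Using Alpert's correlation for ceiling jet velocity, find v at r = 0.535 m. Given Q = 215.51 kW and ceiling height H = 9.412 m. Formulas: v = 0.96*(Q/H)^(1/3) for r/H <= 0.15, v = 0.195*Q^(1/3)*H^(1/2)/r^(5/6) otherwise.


r/H = 0.535 / 9.412 = 0.056842
r/H <= 0.15, so v = 0.96*(Q/H)^(1/3)
Q/H = 22.897
(Q/H)^(1/3) = 2.8396
v = 0.96 * 2.8396 = 2.7260 m/s

2.7260 m/s


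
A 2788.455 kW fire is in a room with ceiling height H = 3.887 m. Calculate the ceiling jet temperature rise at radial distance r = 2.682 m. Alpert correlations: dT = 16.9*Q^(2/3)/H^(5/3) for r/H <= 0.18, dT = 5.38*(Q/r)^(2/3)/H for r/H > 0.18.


r/H = 2.682 / 3.887 = 0.68999
r/H > 0.18, so dT = 5.38*(Q/r)^(2/3)/H
Q/r = 1039.7
(Q/r)^(2/3) = 102.63
dT = 5.38 * 102.63 / 3.887 = 142.05 K

142.05 K


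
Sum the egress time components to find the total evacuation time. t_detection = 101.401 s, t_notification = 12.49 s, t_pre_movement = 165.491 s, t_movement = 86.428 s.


Total = 101.401 + 12.49 + 165.491 + 86.428 = 365.81 s

365.81 s


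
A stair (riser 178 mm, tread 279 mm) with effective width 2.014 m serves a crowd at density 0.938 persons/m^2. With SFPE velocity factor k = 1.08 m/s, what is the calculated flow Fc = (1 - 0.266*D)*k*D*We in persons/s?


1 - 0.266*D = 1 - 0.266*0.938 = 0.75049
Fs = 0.75049 * 1.08 * 0.938 = 0.76028 persons/(s*m)
Fc = 0.76028 * 2.014 = 1.5312 persons/s

1.5312 persons/s


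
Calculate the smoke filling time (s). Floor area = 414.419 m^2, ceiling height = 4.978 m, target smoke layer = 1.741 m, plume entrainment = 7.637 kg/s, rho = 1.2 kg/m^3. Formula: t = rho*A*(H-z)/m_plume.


H - z = 3.237 m
t = 1.2 * 414.419 * 3.237 / 7.637 = 210.79 s

210.79 s


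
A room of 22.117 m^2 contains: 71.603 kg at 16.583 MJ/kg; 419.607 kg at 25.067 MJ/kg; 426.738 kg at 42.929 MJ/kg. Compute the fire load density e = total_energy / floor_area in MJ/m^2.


Total energy = 71.603*16.583 + 419.607*25.067 + 426.738*42.929
= 1187.393 + 10518.29 + 18319.44
= 30025.12 MJ
e = 30025.12 / 22.117 = 1357.6 MJ/m^2

1357.6 MJ/m^2


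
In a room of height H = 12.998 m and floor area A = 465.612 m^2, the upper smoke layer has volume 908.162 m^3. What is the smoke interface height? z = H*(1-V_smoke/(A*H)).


V/(A*H) = 0.15006
1 - 0.15006 = 0.84994
z = 12.998 * 0.84994 = 11.048 m

11.048 m


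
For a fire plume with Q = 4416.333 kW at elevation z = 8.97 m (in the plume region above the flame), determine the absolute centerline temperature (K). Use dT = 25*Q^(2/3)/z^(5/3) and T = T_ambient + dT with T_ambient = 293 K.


Q^(2/3) = 269.18
z^(5/3) = 38.725
dT = 25 * 269.18 / 38.725 = 173.78 K
T = 293 + 173.78 = 466.78 K

466.78 K


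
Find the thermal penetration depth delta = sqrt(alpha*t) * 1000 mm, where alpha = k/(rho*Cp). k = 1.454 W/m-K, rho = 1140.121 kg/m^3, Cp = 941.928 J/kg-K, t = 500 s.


alpha = 1.454 / (1140.121 * 941.928) = 1.3539e-06 m^2/s
alpha * t = 0.00067696
delta = sqrt(0.00067696) * 1000 = 26.019 mm

26.019 mm


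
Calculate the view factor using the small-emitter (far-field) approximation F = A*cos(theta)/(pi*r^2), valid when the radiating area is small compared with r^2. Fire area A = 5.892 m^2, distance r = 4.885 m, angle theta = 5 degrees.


cos(5 deg) = 0.99619
pi*r^2 = 74.969
F = 5.892 * 0.99619 / 74.969 = 0.078294

0.078294


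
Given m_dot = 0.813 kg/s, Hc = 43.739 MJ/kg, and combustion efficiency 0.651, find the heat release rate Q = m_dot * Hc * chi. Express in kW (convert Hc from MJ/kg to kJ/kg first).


Hc = 43.739 MJ/kg = 43.739 * 1000 kJ/kg = 43739 kJ/kg
Q = 0.813 kg/s * 43739 kJ/kg * 0.651 = 23149 kW

23149 kW


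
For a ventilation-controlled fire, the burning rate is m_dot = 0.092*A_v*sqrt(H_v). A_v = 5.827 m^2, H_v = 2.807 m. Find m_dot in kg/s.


sqrt(H_v) = 1.6754
m_dot = 0.092 * 5.827 * 1.6754 = 0.89816 kg/s

0.89816 kg/s


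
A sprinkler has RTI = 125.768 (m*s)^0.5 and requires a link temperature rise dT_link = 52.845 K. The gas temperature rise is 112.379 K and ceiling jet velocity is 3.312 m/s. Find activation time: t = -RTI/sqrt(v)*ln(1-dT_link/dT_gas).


dT_link/dT_gas = 0.47024
ln(1 - 0.47024) = -0.63533
t = -125.768 / sqrt(3.312) * -0.63533 = 43.906 s

43.906 s


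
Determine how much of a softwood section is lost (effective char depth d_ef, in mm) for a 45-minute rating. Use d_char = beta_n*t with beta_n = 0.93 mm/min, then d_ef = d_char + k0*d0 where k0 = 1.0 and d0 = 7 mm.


d_char = 0.93 * 45 = 41.85 mm
d_ef = 41.85 + 1.0*7 = 48.85 mm

48.85 mm


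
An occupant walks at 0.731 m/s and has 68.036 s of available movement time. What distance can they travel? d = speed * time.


d = 0.731 * 68.036 = 49.734 m

49.734 m


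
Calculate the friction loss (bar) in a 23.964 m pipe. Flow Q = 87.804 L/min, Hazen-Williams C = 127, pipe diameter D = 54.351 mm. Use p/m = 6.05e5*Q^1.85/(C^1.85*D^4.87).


Q^1.85 = 3940.0
C^1.85 = 7799.0
D^4.87 = 2.8214e+08
p/m = 0.0010833 bar/m
p_total = 0.0010833 * 23.964 = 0.025961 bar

0.025961 bar


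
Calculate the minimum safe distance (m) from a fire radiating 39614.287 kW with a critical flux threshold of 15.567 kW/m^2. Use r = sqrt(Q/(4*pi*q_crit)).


4*pi*q_crit = 195.62
Q/(4*pi*q_crit) = 202.51
r = sqrt(202.51) = 14.230 m

14.230 m


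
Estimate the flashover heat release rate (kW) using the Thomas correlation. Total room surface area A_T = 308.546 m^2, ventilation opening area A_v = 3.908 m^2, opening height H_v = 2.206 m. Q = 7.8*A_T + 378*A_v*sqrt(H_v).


7.8*A_T = 2406.7
sqrt(H_v) = 1.4853
378*A_v*sqrt(H_v) = 2194.1
Q = 2406.7 + 2194.1 = 4600.7 kW

4600.7 kW


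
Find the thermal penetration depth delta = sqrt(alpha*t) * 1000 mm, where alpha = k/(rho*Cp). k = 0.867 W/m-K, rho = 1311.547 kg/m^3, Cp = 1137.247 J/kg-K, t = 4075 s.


alpha = 0.867 / (1311.547 * 1137.247) = 5.8127e-07 m^2/s
alpha * t = 0.0023687
delta = sqrt(0.0023687) * 1000 = 48.669 mm

48.669 mm


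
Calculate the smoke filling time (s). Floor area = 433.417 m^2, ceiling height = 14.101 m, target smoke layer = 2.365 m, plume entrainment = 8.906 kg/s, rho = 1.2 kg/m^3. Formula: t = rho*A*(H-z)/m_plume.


H - z = 11.736 m
t = 1.2 * 433.417 * 11.736 / 8.906 = 685.37 s

685.37 s


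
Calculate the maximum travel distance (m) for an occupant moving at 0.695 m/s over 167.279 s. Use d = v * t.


d = 0.695 * 167.279 = 116.26 m

116.26 m


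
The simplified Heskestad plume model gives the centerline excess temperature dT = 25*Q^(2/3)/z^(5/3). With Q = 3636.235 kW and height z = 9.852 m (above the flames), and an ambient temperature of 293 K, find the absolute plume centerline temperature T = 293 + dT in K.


Q^(2/3) = 236.47
z^(5/3) = 45.277
dT = 25 * 236.47 / 45.277 = 130.57 K
T = 293 + 130.57 = 423.57 K

423.57 K


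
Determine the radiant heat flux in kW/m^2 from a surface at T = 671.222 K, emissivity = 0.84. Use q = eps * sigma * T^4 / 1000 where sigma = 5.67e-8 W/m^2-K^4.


T^4 = 2.0299e+11
q = 0.84 * 5.67e-8 * 2.0299e+11 / 1000 = 9.6678 kW/m^2

9.6678 kW/m^2


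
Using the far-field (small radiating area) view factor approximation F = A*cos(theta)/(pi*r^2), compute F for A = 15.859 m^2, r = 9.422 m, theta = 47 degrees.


cos(47 deg) = 0.68200
pi*r^2 = 278.89
F = 15.859 * 0.68200 / 278.89 = 0.038781

0.038781


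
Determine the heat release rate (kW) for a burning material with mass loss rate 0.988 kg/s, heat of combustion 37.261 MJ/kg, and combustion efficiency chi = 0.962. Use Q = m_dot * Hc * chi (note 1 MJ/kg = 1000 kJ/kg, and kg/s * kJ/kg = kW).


Hc = 37.261 MJ/kg = 37.261 * 1000 kJ/kg = 37261 kJ/kg
Q = 0.988 kg/s * 37261 kJ/kg * 0.962 = 35415 kW

35415 kW


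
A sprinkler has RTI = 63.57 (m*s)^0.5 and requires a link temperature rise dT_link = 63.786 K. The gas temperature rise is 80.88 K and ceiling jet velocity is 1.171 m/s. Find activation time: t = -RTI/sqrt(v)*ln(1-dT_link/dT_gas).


dT_link/dT_gas = 0.78865
ln(1 - 0.78865) = -1.5542
t = -63.57 / sqrt(1.171) * -1.5542 = 91.304 s

91.304 s


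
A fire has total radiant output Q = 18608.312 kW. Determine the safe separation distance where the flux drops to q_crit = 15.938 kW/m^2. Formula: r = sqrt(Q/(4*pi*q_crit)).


4*pi*q_crit = 200.28
Q/(4*pi*q_crit) = 92.910
r = sqrt(92.910) = 9.6390 m

9.6390 m


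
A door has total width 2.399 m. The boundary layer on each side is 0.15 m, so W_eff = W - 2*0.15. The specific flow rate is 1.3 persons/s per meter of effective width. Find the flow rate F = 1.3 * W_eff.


W_eff = 2.399 - 0.30 = 2.099 m
F = 1.3 * 2.099 = 2.7287 persons/s

2.7287 persons/s


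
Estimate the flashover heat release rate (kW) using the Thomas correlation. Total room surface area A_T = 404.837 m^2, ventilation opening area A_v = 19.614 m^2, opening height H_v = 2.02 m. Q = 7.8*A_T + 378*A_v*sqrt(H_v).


7.8*A_T = 3157.7
sqrt(H_v) = 1.4213
378*A_v*sqrt(H_v) = 10537
Q = 3157.7 + 10537 = 13695 kW

13695 kW


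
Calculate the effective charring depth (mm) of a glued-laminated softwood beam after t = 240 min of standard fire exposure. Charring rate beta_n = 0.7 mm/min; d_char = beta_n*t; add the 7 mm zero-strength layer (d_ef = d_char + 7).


d_char = 0.7 * 240 = 168 mm
d_ef = 168 + 1.0*7 = 175 mm

175 mm


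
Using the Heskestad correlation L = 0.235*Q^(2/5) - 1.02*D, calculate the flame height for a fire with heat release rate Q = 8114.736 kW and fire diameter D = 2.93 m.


Q^(2/5) = 36.619
0.235 * Q^(2/5) = 8.6055
1.02 * D = 2.9886
L = 5.6169 m

5.6169 m


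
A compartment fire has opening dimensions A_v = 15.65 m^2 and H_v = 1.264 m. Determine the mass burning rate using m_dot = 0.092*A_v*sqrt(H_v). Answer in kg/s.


sqrt(H_v) = 1.1243
m_dot = 0.092 * 15.65 * 1.1243 = 1.6187 kg/s

1.6187 kg/s


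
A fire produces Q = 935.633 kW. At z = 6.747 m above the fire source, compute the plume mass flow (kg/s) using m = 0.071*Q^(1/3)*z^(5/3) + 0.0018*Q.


Q^(1/3) = 9.7807
z^(5/3) = 24.091
First term = 0.071 * 9.7807 * 24.091 = 16.729
Second term = 0.0018 * 935.633 = 1.6841
m = 18.413 kg/s

18.413 kg/s


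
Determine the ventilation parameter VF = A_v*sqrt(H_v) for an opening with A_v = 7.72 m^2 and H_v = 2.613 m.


sqrt(H_v) = 1.6165
VF = 7.72 * 1.6165 = 12.479 m^(5/2)

12.479 m^(5/2)


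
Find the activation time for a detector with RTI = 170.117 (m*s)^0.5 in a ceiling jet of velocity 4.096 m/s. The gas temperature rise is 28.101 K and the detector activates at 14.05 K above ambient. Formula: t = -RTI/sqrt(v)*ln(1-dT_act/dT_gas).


dT_act/dT_gas = 0.49998
ln(1 - 0.49998) = -0.69311
t = -170.117 / sqrt(4.096) * -0.69311 = 58.260 s

58.260 s


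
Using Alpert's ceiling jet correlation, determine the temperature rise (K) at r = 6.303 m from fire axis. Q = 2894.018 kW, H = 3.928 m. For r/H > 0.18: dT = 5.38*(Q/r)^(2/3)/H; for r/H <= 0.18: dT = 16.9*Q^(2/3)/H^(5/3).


r/H = 6.303 / 3.928 = 1.6046
r/H > 0.18, so dT = 5.38*(Q/r)^(2/3)/H
Q/r = 459.15
(Q/r)^(2/3) = 59.516
dT = 5.38 * 59.516 / 3.928 = 81.517 K

81.517 K


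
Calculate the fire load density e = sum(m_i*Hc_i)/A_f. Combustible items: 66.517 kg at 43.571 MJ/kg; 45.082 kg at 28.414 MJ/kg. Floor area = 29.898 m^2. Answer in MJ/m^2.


Total energy = 66.517*43.571 + 45.082*28.414
= 2898.212 + 1280.960
= 4179.172 MJ
e = 4179.172 / 29.898 = 139.78 MJ/m^2

139.78 MJ/m^2


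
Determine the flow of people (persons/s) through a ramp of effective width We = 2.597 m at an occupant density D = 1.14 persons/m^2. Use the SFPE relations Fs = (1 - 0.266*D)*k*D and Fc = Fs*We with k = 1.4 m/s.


1 - 0.266*D = 1 - 0.266*1.14 = 0.69676
Fs = 0.69676 * 1.4 * 1.14 = 1.1120 persons/(s*m)
Fc = 1.1120 * 2.597 = 2.8879 persons/s

2.8879 persons/s


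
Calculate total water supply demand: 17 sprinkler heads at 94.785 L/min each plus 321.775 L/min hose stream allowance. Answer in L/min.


Sprinkler demand = 17 * 94.785 = 1611.345 L/min
Total = 1611.345 + 321.775 = 1933.12 L/min

1933.12 L/min


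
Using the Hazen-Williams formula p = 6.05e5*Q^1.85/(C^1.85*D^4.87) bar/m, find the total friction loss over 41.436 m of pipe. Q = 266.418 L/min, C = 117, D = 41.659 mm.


Q^1.85 = 30711
C^1.85 = 6701.1
D^4.87 = 7.7265e+07
p/m = 0.035886 bar/m
p_total = 0.035886 * 41.436 = 1.4870 bar

1.4870 bar


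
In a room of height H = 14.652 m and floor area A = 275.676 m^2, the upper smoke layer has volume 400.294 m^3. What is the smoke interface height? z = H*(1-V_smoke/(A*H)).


V/(A*H) = 0.099102
1 - 0.099102 = 0.90090
z = 14.652 * 0.90090 = 13.200 m

13.200 m


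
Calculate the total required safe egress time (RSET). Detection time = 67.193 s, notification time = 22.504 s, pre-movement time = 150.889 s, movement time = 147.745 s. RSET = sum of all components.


Total = 67.193 + 22.504 + 150.889 + 147.745 = 388.331 s

388.331 s


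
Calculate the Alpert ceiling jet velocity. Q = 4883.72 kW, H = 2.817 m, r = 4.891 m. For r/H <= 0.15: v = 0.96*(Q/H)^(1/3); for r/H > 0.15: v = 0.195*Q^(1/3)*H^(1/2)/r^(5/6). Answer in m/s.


r/H = 4.891 / 2.817 = 1.7362
r/H > 0.15, so v = 0.195*Q^(1/3)*H^(1/2)/r^(5/6)
Q^(1/3) = 16.966
H^(1/2) = 1.6784
r^(5/6) = 3.7540
v = 0.195 * 16.966 * 1.6784 / 3.7540 = 1.4792 m/s

1.4792 m/s


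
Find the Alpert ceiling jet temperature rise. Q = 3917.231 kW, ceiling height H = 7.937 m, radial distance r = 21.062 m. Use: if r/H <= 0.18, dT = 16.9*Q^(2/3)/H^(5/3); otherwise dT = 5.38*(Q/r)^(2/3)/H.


r/H = 21.062 / 7.937 = 2.6536
r/H > 0.18, so dT = 5.38*(Q/r)^(2/3)/H
Q/r = 185.99
(Q/r)^(2/3) = 32.583
dT = 5.38 * 32.583 / 7.937 = 22.086 K

22.086 K


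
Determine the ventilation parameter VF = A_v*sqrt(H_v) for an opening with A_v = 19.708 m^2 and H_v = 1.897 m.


sqrt(H_v) = 1.3773
VF = 19.708 * 1.3773 = 27.144 m^(5/2)

27.144 m^(5/2)


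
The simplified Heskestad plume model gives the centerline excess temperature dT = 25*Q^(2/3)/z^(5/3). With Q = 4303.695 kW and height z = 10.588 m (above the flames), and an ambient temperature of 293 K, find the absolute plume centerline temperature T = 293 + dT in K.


Q^(2/3) = 264.58
z^(5/3) = 51.053
dT = 25 * 264.58 / 51.053 = 129.56 K
T = 293 + 129.56 = 422.56 K

422.56 K


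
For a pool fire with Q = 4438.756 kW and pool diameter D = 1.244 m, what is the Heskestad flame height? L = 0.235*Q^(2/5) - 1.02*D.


Q^(2/5) = 28.768
0.235 * Q^(2/5) = 6.7604
1.02 * D = 1.2689
L = 5.4915 m

5.4915 m


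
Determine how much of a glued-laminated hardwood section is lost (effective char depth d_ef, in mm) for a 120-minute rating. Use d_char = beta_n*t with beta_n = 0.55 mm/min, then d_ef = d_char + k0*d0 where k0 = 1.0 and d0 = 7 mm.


d_char = 0.55 * 120 = 66 mm
d_ef = 66 + 1.0*7 = 73 mm

73 mm


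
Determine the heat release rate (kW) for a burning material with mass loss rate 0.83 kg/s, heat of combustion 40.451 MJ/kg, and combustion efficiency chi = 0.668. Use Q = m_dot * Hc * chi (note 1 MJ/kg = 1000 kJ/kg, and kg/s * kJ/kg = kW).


Hc = 40.451 MJ/kg = 40.451 * 1000 kJ/kg = 40451 kJ/kg
Q = 0.83 kg/s * 40451 kJ/kg * 0.668 = 22428 kW

22428 kW


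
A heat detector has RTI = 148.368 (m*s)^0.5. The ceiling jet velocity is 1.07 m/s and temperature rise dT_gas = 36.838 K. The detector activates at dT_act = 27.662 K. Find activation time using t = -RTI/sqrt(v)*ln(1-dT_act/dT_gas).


dT_act/dT_gas = 0.75091
ln(1 - 0.75091) = -1.3899
t = -148.368 / sqrt(1.07) * -1.3899 = 199.36 s

199.36 s


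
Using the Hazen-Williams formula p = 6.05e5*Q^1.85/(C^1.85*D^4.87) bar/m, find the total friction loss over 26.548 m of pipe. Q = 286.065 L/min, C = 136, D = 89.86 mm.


Q^1.85 = 35032
C^1.85 = 8852.1
D^4.87 = 3.2649e+09
p/m = 0.00073333 bar/m
p_total = 0.00073333 * 26.548 = 0.019468 bar

0.019468 bar


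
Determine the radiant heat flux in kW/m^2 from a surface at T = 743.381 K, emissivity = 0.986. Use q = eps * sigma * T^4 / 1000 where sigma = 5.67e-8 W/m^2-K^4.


T^4 = 3.0538e+11
q = 0.986 * 5.67e-8 * 3.0538e+11 / 1000 = 17.073 kW/m^2

17.073 kW/m^2


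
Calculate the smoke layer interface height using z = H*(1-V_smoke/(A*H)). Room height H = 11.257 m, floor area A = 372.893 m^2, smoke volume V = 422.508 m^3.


V/(A*H) = 0.10065
1 - 0.10065 = 0.89935
z = 11.257 * 0.89935 = 10.124 m

10.124 m


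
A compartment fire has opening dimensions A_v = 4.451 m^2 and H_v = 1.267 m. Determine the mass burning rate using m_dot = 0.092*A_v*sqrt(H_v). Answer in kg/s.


sqrt(H_v) = 1.1256
m_dot = 0.092 * 4.451 * 1.1256 = 0.46093 kg/s

0.46093 kg/s


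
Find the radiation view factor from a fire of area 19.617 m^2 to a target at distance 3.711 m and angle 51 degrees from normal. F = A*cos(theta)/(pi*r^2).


cos(51 deg) = 0.62932
pi*r^2 = 43.265
F = 19.617 * 0.62932 / 43.265 = 0.28535

0.28535


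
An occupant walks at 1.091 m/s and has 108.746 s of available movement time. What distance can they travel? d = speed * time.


d = 1.091 * 108.746 = 118.64 m

118.64 m


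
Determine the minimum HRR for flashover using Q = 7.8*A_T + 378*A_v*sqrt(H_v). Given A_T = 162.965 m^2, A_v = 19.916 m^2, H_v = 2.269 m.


7.8*A_T = 1271.127
sqrt(H_v) = 1.5063
378*A_v*sqrt(H_v) = 11340
Q = 1271.127 + 11340 = 12611 kW

12611 kW


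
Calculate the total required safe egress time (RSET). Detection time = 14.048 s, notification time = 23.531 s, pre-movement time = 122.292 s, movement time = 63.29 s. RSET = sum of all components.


Total = 14.048 + 23.531 + 122.292 + 63.29 = 223.161 s

223.161 s


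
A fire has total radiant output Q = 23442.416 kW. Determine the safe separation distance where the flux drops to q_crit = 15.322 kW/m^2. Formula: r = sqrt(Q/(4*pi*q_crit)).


4*pi*q_crit = 192.54
Q/(4*pi*q_crit) = 121.75
r = sqrt(121.75) = 11.034 m

11.034 m
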